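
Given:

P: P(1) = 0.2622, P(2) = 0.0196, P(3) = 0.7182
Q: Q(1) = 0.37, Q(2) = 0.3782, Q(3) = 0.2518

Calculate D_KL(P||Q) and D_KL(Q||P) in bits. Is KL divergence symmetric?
D_KL(P||Q) = 0.8720 bits, D_KL(Q||P) = 1.4181 bits. No, KL divergence is not symmetric.

D_KL(P||Q) = Σ P(x) log₂(P(x)/Q(x))

Computing term by term:
  P(1)·log₂(P(1)/Q(1)) = 0.2622·log₂(0.2622/0.37) = -0.13028
  P(2)·log₂(P(2)/Q(2)) = 0.0196·log₂(0.0196/0.3782) = -0.08370
  P(3)·log₂(P(3)/Q(3)) = 0.7182·log₂(0.7182/0.2518) = 1.08600

D_KL(P||Q) = -0.13028 - 0.08370 + 1.08600 = 0.87202 ≈ 0.8720 bits

D_KL(Q||P) = Σ Q(x) log₂(Q(x)/P(x))

Computing term by term:
  Q(1)·log₂(Q(1)/P(1)) = 0.37·log₂(0.37/0.2622) = 0.18384
  Q(2)·log₂(Q(2)/P(2)) = 0.3782·log₂(0.3782/0.0196) = 1.61500
  Q(3)·log₂(Q(3)/P(3)) = 0.2518·log₂(0.2518/0.7182) = -0.38075

D_KL(Q||P) = 0.18384 + 1.61500 - 0.38075 = 1.41809 ≈ 1.4181 bits

These are NOT equal (difference: 0.5461 bits). KL divergence is asymmetric: D_KL(P||Q) ≠ D_KL(Q||P) in general.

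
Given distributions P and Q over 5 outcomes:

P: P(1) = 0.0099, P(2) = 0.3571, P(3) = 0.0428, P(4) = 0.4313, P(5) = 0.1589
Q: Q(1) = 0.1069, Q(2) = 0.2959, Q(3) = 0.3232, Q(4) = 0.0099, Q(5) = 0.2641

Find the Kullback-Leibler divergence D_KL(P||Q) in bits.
2.1700 bits

D_KL(P||Q) = Σ P(x) log₂(P(x)/Q(x))

Computing term by term:
  P(1)·log₂(P(1)/Q(1)) = 0.0099·log₂(0.0099/0.1069) = -0.03398
  P(2)·log₂(P(2)/Q(2)) = 0.3571·log₂(0.3571/0.2959) = 0.09685
  P(3)·log₂(P(3)/Q(3)) = 0.0428·log₂(0.0428/0.3232) = -0.12484
  P(4)·log₂(P(4)/Q(4)) = 0.4313·log₂(0.4313/0.0099) = 2.34848
  P(5)·log₂(P(5)/Q(5)) = 0.1589·log₂(0.1589/0.2641) = -0.11647

D_KL(P||Q) = -0.03398 + 0.09685 - 0.12484 + 2.34848 - 0.11647 = 2.17004 ≈ 2.1700 bits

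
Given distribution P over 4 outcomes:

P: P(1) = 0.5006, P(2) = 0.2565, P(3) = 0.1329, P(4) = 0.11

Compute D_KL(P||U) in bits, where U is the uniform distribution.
0.2595 bits

U(i) = 1/4 for all i

D_KL(P||U) = Σ P(x) log₂(P(x) / (1/4))
           = Σ P(x) log₂(P(x)) + log₂(4)
           = log₂(4) - H(P)

H(P) = -Σ P(x) log₂(P(x)):
  -P(1)·log₂(P(1)) = -(0.5006)·log₂(0.5006) = 0.49973
  -P(2)·log₂(P(2)) = -(0.2565)·log₂(0.2565) = 0.50350
  -P(3)·log₂(P(3)) = -(0.1329)·log₂(0.1329) = 0.38695
  -P(4)·log₂(P(4)) = -(0.11)·log₂(0.11) = 0.35029
H(P) = 0.49973 + 0.50350 + 0.38695 + 0.35029 = 1.74047 bits

log₂(4) = 2.00000 bits

D_KL(P||U) = 2.00000 - 1.74047 = 0.25953 ≈ 0.2595 bits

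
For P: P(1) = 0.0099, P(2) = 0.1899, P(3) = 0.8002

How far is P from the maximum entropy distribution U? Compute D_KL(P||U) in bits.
0.8066 bits

U(i) = 1/3 for all i

D_KL(P||U) = Σ P(x) log₂(P(x) / (1/3))
           = Σ P(x) log₂(P(x)) + log₂(3)
           = log₂(3) - H(P)

H(P) = -Σ P(x) log₂(P(x)):
  -P(1)·log₂(P(1)) = -(0.0099)·log₂(0.0099) = 0.06592
  -P(2)·log₂(P(2)) = -(0.1899)·log₂(0.1899) = 0.45513
  -P(3)·log₂(P(3)) = -(0.8002)·log₂(0.8002) = 0.25732
H(P) = 0.06592 + 0.45513 + 0.25732 = 0.77837 bits

log₂(3) = 1.58496 bits

D_KL(P||U) = 1.58496 - 0.77837 = 0.80659 ≈ 0.8066 bits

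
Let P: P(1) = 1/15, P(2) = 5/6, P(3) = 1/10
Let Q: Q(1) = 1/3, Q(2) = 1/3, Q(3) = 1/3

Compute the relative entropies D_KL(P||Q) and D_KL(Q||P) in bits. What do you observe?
D_KL(P||Q) = 0.7731 bits, D_KL(Q||P) = 0.9123 bits. The two directions give different values (D_KL(Q||P) exceeds D_KL(P||Q) by 0.1392 bits): KL divergence is asymmetric.

D_KL(P||Q) = Σ P(x) log₂(P(x)/Q(x))

Computing term by term:
  P(1)·log₂(P(1)/Q(1)) = (1/15)·log₂((1/15)/(1/3)) = -0.15480
  P(2)·log₂(P(2)/Q(2)) = (5/6)·log₂((5/6)/(1/3)) = 1.10161
  P(3)·log₂(P(3)/Q(3)) = (1/10)·log₂((1/10)/(1/3)) = -0.17370

D_KL(P||Q) = -0.15480 + 1.10161 - 0.17370 = 0.77311 ≈ 0.7731 bits

D_KL(Q||P) = Σ Q(x) log₂(Q(x)/P(x))

Computing term by term:
  Q(1)·log₂(Q(1)/P(1)) = (1/3)·log₂((1/3)/(1/15)) = 0.77398
  Q(2)·log₂(Q(2)/P(2)) = (1/3)·log₂((1/3)/(5/6)) = -0.44064
  Q(3)·log₂(Q(3)/P(3)) = (1/3)·log₂((1/3)/(1/10)) = 0.57899

D_KL(Q||P) = 0.77398 - 0.44064 + 0.57899 = 0.91233 ≈ 0.9123 bits

These are NOT equal (difference: 0.1392 bits). KL divergence is asymmetric: D_KL(P||Q) ≠ D_KL(Q||P) in general.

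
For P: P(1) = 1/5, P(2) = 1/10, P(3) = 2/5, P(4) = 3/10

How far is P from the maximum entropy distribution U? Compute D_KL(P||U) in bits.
0.1536 bits

U(i) = 1/4 for all i

D_KL(P||U) = Σ P(x) log₂(P(x) / (1/4))
           = Σ P(x) log₂(P(x)) + log₂(4)
           = log₂(4) - H(P)

H(P) = -Σ P(x) log₂(P(x)):
  -P(1)·log₂(P(1)) = -(1/5)·log₂(1/5) = 0.46439
  -P(2)·log₂(P(2)) = -(1/10)·log₂(1/10) = 0.33219
  -P(3)·log₂(P(3)) = -(2/5)·log₂(2/5) = 0.52877
  -P(4)·log₂(P(4)) = -(3/10)·log₂(3/10) = 0.52109
H(P) = 0.46439 + 0.33219 + 0.52877 + 0.52109 = 1.84644 bits

log₂(4) = 2.00000 bits

D_KL(P||U) = 2.00000 - 1.84644 = 0.15356 ≈ 0.1536 bits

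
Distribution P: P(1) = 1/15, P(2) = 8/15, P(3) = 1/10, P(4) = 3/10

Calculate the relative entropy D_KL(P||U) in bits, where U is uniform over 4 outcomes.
0.4026 bits

U(i) = 1/4 for all i

D_KL(P||U) = Σ P(x) log₂(P(x) / (1/4))
           = Σ P(x) log₂(P(x)) + log₂(4)
           = log₂(4) - H(P)

H(P) = -Σ P(x) log₂(P(x)):
  -P(1)·log₂(P(1)) = -(1/15)·log₂(1/15) = 0.26046
  -P(2)·log₂(P(2)) = -(8/15)·log₂(8/15) = 0.48367
  -P(3)·log₂(P(3)) = -(1/10)·log₂(1/10) = 0.33219
  -P(4)·log₂(P(4)) = -(3/10)·log₂(3/10) = 0.52109
H(P) = 0.26046 + 0.48367 + 0.33219 + 0.52109 = 1.59741 bits

log₂(4) = 2.00000 bits

D_KL(P||U) = 2.00000 - 1.59741 = 0.40259 ≈ 0.4026 bits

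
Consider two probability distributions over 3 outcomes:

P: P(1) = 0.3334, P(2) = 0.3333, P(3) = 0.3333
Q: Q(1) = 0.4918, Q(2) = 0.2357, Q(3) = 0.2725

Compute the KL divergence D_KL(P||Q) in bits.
0.0765 bits

D_KL(P||Q) = Σ P(x) log₂(P(x)/Q(x))

Computing term by term:
  P(1)·log₂(P(1)/Q(1)) = 0.3334·log₂(0.3334/0.4918) = -0.18698
  P(2)·log₂(P(2)/Q(2)) = 0.3333·log₂(0.3333/0.2357) = 0.16661
  P(3)·log₂(P(3)/Q(3)) = 0.3333·log₂(0.3333/0.2725) = 0.09685

D_KL(P||Q) = -0.18698 + 0.16661 + 0.09685 = 0.07648 ≈ 0.0765 bits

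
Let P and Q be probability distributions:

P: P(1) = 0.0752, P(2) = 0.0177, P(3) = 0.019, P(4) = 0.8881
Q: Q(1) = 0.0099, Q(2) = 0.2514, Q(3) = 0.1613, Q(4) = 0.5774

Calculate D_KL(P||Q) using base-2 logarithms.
0.6452 bits

D_KL(P||Q) = Σ P(x) log₂(P(x)/Q(x))

Computing term by term:
  P(1)·log₂(P(1)/Q(1)) = 0.0752·log₂(0.0752/0.0099) = 0.21998
  P(2)·log₂(P(2)/Q(2)) = 0.0177·log₂(0.0177/0.2514) = -0.06776
  P(3)·log₂(P(3)/Q(3)) = 0.019·log₂(0.019/0.1613) = -0.05863
  P(4)·log₂(P(4)/Q(4)) = 0.8881·log₂(0.8881/0.5774) = 0.55164

D_KL(P||Q) = 0.21998 - 0.06776 - 0.05863 + 0.55164 = 0.64523 ≈ 0.6452 bits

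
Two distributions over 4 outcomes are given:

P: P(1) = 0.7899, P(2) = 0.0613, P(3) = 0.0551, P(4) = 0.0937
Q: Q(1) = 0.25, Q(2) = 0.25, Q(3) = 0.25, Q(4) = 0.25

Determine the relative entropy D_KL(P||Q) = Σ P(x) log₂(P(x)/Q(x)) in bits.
0.9338 bits

D_KL(P||Q) = Σ P(x) log₂(P(x)/Q(x))

Computing term by term:
  P(1)·log₂(P(1)/Q(1)) = 0.7899·log₂(0.7899/0.25) = 1.31103
  P(2)·log₂(P(2)/Q(2)) = 0.0613·log₂(0.0613/0.25) = -0.12431
  P(3)·log₂(P(3)/Q(3)) = 0.0551·log₂(0.0551/0.25) = -0.12022
  P(4)·log₂(P(4)/Q(4)) = 0.0937·log₂(0.0937/0.25) = -0.13266

D_KL(P||Q) = 1.31103 - 0.12431 - 0.12022 - 0.13266 = 0.93384 ≈ 0.9338 bits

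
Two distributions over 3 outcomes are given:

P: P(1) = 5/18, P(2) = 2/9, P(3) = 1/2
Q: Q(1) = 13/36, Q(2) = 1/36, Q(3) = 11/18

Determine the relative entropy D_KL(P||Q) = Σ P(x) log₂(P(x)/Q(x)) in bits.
0.4168 bits

D_KL(P||Q) = Σ P(x) log₂(P(x)/Q(x))

Computing term by term:
  P(1)·log₂(P(1)/Q(1)) = (5/18)·log₂((5/18)/(13/36)) = -0.10514
  P(2)·log₂(P(2)/Q(2)) = (2/9)·log₂((2/9)/(1/36)) = 0.66667
  P(3)·log₂(P(3)/Q(3)) = (1/2)·log₂((1/2)/(11/18)) = -0.14475

D_KL(P||Q) = -0.10514 + 0.66667 - 0.14475 = 0.41678 ≈ 0.4168 bits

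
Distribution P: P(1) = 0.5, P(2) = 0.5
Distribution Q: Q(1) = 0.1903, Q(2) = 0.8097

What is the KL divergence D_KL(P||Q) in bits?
0.3491 bits

D_KL(P||Q) = Σ P(x) log₂(P(x)/Q(x))

Computing term by term:
  P(1)·log₂(P(1)/Q(1)) = 0.5·log₂(0.5/0.1903) = 0.69683
  P(2)·log₂(P(2)/Q(2)) = 0.5·log₂(0.5/0.8097) = -0.34773

D_KL(P||Q) = 0.69683 - 0.34773 = 0.34910 ≈ 0.3491 bits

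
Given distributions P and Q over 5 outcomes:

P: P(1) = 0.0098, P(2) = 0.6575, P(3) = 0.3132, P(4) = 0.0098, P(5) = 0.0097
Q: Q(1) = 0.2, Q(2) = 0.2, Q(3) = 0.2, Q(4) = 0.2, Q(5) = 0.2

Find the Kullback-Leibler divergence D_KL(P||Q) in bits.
1.2040 bits

D_KL(P||Q) = Σ P(x) log₂(P(x)/Q(x))

Computing term by term:
  P(1)·log₂(P(1)/Q(1)) = 0.0098·log₂(0.0098/0.2) = -0.04264
  P(2)·log₂(P(2)/Q(2)) = 0.6575·log₂(0.6575/0.2) = 1.12892
  P(3)·log₂(P(3)/Q(3)) = 0.3132·log₂(0.3132/0.2) = 0.20267
  P(4)·log₂(P(4)/Q(4)) = 0.0098·log₂(0.0098/0.2) = -0.04264
  P(5)·log₂(P(5)/Q(5)) = 0.0097·log₂(0.0097/0.2) = -0.04235

D_KL(P||Q) = -0.04264 + 1.12892 + 0.20267 - 0.04264 - 0.04235 = 1.20396 ≈ 1.2040 bits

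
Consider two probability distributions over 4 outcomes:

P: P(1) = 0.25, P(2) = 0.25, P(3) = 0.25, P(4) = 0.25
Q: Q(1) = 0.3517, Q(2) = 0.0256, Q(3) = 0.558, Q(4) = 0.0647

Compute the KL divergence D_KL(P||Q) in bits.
0.8968 bits

D_KL(P||Q) = Σ P(x) log₂(P(x)/Q(x))

Computing term by term:
  P(1)·log₂(P(1)/Q(1)) = 0.25·log₂(0.25/0.3517) = -0.12310
  P(2)·log₂(P(2)/Q(2)) = 0.25·log₂(0.25/0.0256) = 0.82193
  P(3)·log₂(P(3)/Q(3)) = 0.25·log₂(0.25/0.558) = -0.28958
  P(4)·log₂(P(4)/Q(4)) = 0.25·log₂(0.25/0.0647) = 0.48752

D_KL(P||Q) = -0.12310 + 0.82193 - 0.28958 + 0.48752 = 0.89677 ≈ 0.8968 bits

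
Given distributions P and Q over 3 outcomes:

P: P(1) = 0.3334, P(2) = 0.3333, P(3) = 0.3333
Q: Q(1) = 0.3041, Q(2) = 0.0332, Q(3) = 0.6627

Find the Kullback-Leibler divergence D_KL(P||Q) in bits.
0.8228 bits

D_KL(P||Q) = Σ P(x) log₂(P(x)/Q(x))

Computing term by term:
  P(1)·log₂(P(1)/Q(1)) = 0.3334·log₂(0.3334/0.3041) = 0.04424
  P(2)·log₂(P(2)/Q(2)) = 0.3333·log₂(0.3333/0.0332) = 1.10908
  P(3)·log₂(P(3)/Q(3)) = 0.3333·log₂(0.3333/0.6627) = -0.33048

D_KL(P||Q) = 0.04424 + 1.10908 - 0.33048 = 0.82284 ≈ 0.8228 bits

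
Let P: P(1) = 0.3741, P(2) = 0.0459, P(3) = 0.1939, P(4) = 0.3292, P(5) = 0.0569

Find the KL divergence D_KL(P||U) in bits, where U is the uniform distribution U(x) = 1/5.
0.3653 bits

U(i) = 1/5 for all i

D_KL(P||U) = Σ P(x) log₂(P(x) / (1/5))
           = Σ P(x) log₂(P(x)) + log₂(5)
           = log₂(5) - H(P)

H(P) = -Σ P(x) log₂(P(x)):
  -P(1)·log₂(P(1)) = -(0.3741)·log₂(0.3741) = 0.53066
  -P(2)·log₂(P(2)) = -(0.0459)·log₂(0.0459) = 0.20404
  -P(3)·log₂(P(3)) = -(0.1939)·log₂(0.1939) = 0.45889
  -P(4)·log₂(P(4)) = -(0.3292)·log₂(0.3292) = 0.52770
  -P(5)·log₂(P(5)) = -(0.0569)·log₂(0.0569) = 0.23531
H(P) = 0.53066 + 0.20404 + 0.45889 + 0.52770 + 0.23531 = 1.95660 bits

log₂(5) = 2.32193 bits

D_KL(P||U) = 2.32193 - 1.95660 = 0.36533 ≈ 0.3653 bits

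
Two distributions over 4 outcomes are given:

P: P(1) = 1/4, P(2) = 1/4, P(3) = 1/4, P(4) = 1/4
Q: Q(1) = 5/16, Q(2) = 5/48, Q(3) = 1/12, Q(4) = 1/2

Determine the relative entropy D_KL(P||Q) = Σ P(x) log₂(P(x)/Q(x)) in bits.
0.3815 bits

D_KL(P||Q) = Σ P(x) log₂(P(x)/Q(x))

Computing term by term:
  P(1)·log₂(P(1)/Q(1)) = (1/4)·log₂((1/4)/(5/16)) = -0.08048
  P(2)·log₂(P(2)/Q(2)) = (1/4)·log₂((1/4)/(5/48)) = 0.31576
  P(3)·log₂(P(3)/Q(3)) = (1/4)·log₂((1/4)/(1/12)) = 0.39624
  P(4)·log₂(P(4)/Q(4)) = (1/4)·log₂((1/4)/(1/2)) = -0.25000

D_KL(P||Q) = -0.08048 + 0.31576 + 0.39624 - 0.25000 = 0.38152 ≈ 0.3815 bits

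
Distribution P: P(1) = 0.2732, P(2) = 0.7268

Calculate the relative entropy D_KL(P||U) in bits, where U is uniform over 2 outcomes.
0.1540 bits

U(i) = 1/2 for all i

D_KL(P||U) = Σ P(x) log₂(P(x) / (1/2))
           = Σ P(x) log₂(P(x)) + log₂(2)
           = log₂(2) - H(P)

H(P) = -Σ P(x) log₂(P(x)):
  -P(1)·log₂(P(1)) = -(0.2732)·log₂(0.2732) = 0.51142
  -P(2)·log₂(P(2)) = -(0.7268)·log₂(0.7268) = 0.33460
H(P) = 0.51142 + 0.33460 = 0.84602 bits

log₂(2) = 1.00000 bits

D_KL(P||U) = 1.00000 - 0.84602 = 0.15398 ≈ 0.1540 bits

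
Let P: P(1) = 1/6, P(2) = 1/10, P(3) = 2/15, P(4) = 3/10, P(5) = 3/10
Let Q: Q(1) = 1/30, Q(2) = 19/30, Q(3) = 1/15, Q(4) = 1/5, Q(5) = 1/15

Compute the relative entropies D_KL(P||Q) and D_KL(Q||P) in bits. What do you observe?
D_KL(P||Q) = 1.0805 bits, D_KL(Q||P) = 1.2808 bits. The two directions give different values (D_KL(Q||P) exceeds D_KL(P||Q) by 0.2003 bits): KL divergence is asymmetric.

D_KL(P||Q) = Σ P(x) log₂(P(x)/Q(x))

Computing term by term:
  P(1)·log₂(P(1)/Q(1)) = (1/6)·log₂((1/6)/(1/30)) = 0.38699
  P(2)·log₂(P(2)/Q(2)) = (1/10)·log₂((1/10)/(19/30)) = -0.26630
  P(3)·log₂(P(3)/Q(3)) = (2/15)·log₂((2/15)/(1/15)) = 0.13333
  P(4)·log₂(P(4)/Q(4)) = (3/10)·log₂((3/10)/(1/5)) = 0.17549
  P(5)·log₂(P(5)/Q(5)) = (3/10)·log₂((3/10)/(1/15)) = 0.65098

D_KL(P||Q) = 0.38699 - 0.26630 + 0.13333 + 0.17549 + 0.65098 = 1.08049 ≈ 1.0805 bits

D_KL(Q||P) = Σ Q(x) log₂(Q(x)/P(x))

Computing term by term:
  Q(1)·log₂(Q(1)/P(1)) = (1/30)·log₂((1/30)/(1/6)) = -0.07740
  Q(2)·log₂(Q(2)/P(2)) = (19/30)·log₂((19/30)/(1/10)) = 1.68654
  Q(3)·log₂(Q(3)/P(3)) = (1/15)·log₂((1/15)/(2/15)) = -0.06667
  Q(4)·log₂(Q(4)/P(4)) = (1/5)·log₂((1/5)/(3/10)) = -0.11699
  Q(5)·log₂(Q(5)/P(5)) = (1/15)·log₂((1/15)/(3/10)) = -0.14466

D_KL(Q||P) = -0.07740 + 1.68654 - 0.06667 - 0.11699 - 0.14466 = 1.28082 ≈ 1.2808 bits

These are NOT equal (difference: 0.2003 bits). KL divergence is asymmetric: D_KL(P||Q) ≠ D_KL(Q||P) in general.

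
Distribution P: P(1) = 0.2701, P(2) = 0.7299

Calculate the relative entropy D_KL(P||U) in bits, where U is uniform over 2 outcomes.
0.1584 bits

U(i) = 1/2 for all i

D_KL(P||U) = Σ P(x) log₂(P(x) / (1/2))
           = Σ P(x) log₂(P(x)) + log₂(2)
           = log₂(2) - H(P)

H(P) = -Σ P(x) log₂(P(x)):
  -P(1)·log₂(P(1)) = -(0.2701)·log₂(0.2701) = 0.51007
  -P(2)·log₂(P(2)) = -(0.7299)·log₂(0.7299) = 0.33154
H(P) = 0.51007 + 0.33154 = 0.84161 bits

log₂(2) = 1.00000 bits

D_KL(P||U) = 1.00000 - 0.84161 = 0.15839 ≈ 0.1584 bits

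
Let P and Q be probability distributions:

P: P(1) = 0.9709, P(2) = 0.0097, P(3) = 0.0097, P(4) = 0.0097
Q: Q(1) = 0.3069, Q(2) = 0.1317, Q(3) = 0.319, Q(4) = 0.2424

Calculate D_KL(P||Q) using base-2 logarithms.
1.4828 bits

D_KL(P||Q) = Σ P(x) log₂(P(x)/Q(x))

Computing term by term:
  P(1)·log₂(P(1)/Q(1)) = 0.9709·log₂(0.9709/0.3069) = 1.61320
  P(2)·log₂(P(2)/Q(2)) = 0.0097·log₂(0.0097/0.1317) = -0.03650
  P(3)·log₂(P(3)/Q(3)) = 0.0097·log₂(0.0097/0.319) = -0.04888
  P(4)·log₂(P(4)/Q(4)) = 0.0097·log₂(0.0097/0.2424) = -0.04504

D_KL(P||Q) = 1.61320 - 0.03650 - 0.04888 - 0.04504 = 1.48278 ≈ 1.4828 bits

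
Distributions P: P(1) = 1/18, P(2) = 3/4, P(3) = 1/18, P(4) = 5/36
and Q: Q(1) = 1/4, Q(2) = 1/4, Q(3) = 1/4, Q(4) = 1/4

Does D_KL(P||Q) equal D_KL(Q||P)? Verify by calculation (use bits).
D_KL(P||Q) = 0.8298 bits, D_KL(Q||P) = 0.9007 bits. No — D_KL(P||Q) ≠ D_KL(Q||P) for this pair.

D_KL(P||Q) = Σ P(x) log₂(P(x)/Q(x))

Computing term by term:
  P(1)·log₂(P(1)/Q(1)) = (1/18)·log₂((1/18)/(1/4)) = -0.12055
  P(2)·log₂(P(2)/Q(2)) = (3/4)·log₂((3/4)/(1/4)) = 1.18872
  P(3)·log₂(P(3)/Q(3)) = (1/18)·log₂((1/18)/(1/4)) = -0.12055
  P(4)·log₂(P(4)/Q(4)) = (5/36)·log₂((5/36)/(1/4)) = -0.11778

D_KL(P||Q) = -0.12055 + 1.18872 - 0.12055 - 0.11778 = 0.82984 ≈ 0.8298 bits

D_KL(Q||P) = Σ Q(x) log₂(Q(x)/P(x))

Computing term by term:
  Q(1)·log₂(Q(1)/P(1)) = (1/4)·log₂((1/4)/(1/18)) = 0.54248
  Q(2)·log₂(Q(2)/P(2)) = (1/4)·log₂((1/4)/(3/4)) = -0.39624
  Q(3)·log₂(Q(3)/P(3)) = (1/4)·log₂((1/4)/(1/18)) = 0.54248
  Q(4)·log₂(Q(4)/P(4)) = (1/4)·log₂((1/4)/(5/36)) = 0.21200

D_KL(Q||P) = 0.54248 - 0.39624 + 0.54248 + 0.21200 = 0.90072 ≈ 0.9007 bits

These are NOT equal (difference: 0.0709 bits). KL divergence is asymmetric: D_KL(P||Q) ≠ D_KL(Q||P) in general.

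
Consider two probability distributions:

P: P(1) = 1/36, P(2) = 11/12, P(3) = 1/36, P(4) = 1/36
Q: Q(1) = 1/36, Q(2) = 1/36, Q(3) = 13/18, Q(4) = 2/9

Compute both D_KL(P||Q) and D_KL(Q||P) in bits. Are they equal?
D_KL(P||Q) = 4.4101 bits, D_KL(Q||P) = 3.9213 bits. No, they are not equal.

D_KL(P||Q) = Σ P(x) log₂(P(x)/Q(x))

Computing term by term:
  P(1)·log₂(P(1)/Q(1)) = (1/36)·log₂((1/36)/(1/36)) = 0.00000
  P(2)·log₂(P(2)/Q(2)) = (11/12)·log₂((11/12)/(1/36)) = 4.62403
  P(3)·log₂(P(3)/Q(3)) = (1/36)·log₂((1/36)/(13/18)) = -0.13057
  P(4)·log₂(P(4)/Q(4)) = (1/36)·log₂((1/36)/(2/9)) = -0.08333

D_KL(P||Q) = 0.00000 + 4.62403 - 0.13057 - 0.08333 = 4.41013 ≈ 4.4101 bits

D_KL(Q||P) = Σ Q(x) log₂(Q(x)/P(x))

Computing term by term:
  Q(1)·log₂(Q(1)/P(1)) = (1/36)·log₂((1/36)/(1/36)) = 0.00000
  Q(2)·log₂(Q(2)/P(2)) = (1/36)·log₂((1/36)/(11/12)) = -0.14012
  Q(3)·log₂(Q(3)/P(3)) = (13/18)·log₂((13/18)/(1/36)) = 3.39476
  Q(4)·log₂(Q(4)/P(4)) = (2/9)·log₂((2/9)/(1/36)) = 0.66667

D_KL(Q||P) = 0.00000 - 0.14012 + 3.39476 + 0.66667 = 3.92131 ≈ 3.9213 bits

These are NOT equal (difference: 0.4888 bits). KL divergence is asymmetric: D_KL(P||Q) ≠ D_KL(Q||P) in general.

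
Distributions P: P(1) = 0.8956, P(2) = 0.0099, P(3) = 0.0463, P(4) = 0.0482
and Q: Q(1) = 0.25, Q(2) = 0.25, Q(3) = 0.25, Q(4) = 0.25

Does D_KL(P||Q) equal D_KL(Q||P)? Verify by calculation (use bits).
D_KL(P||Q) = 1.3755 bits, D_KL(Q||P) = 1.9063 bits. No — D_KL(P||Q) ≠ D_KL(Q||P) for this pair.

D_KL(P||Q) = Σ P(x) log₂(P(x)/Q(x))

Computing term by term:
  P(1)·log₂(P(1)/Q(1)) = 0.8956·log₂(0.8956/0.25) = 1.64873
  P(2)·log₂(P(2)/Q(2)) = 0.0099·log₂(0.0099/0.25) = -0.04612
  P(3)·log₂(P(3)/Q(3)) = 0.0463·log₂(0.0463/0.25) = -0.11264
  P(4)·log₂(P(4)/Q(4)) = 0.0482·log₂(0.0482/0.25) = -0.11447

D_KL(P||Q) = 1.64873 - 0.04612 - 0.11264 - 0.11447 = 1.37550 ≈ 1.3755 bits

D_KL(Q||P) = Σ Q(x) log₂(Q(x)/P(x))

Computing term by term:
  Q(1)·log₂(Q(1)/P(1)) = 0.25·log₂(0.25/0.8956) = -0.46023
  Q(2)·log₂(Q(2)/P(2)) = 0.25·log₂(0.25/0.0099) = 1.16459
  Q(3)·log₂(Q(3)/P(3)) = 0.25·log₂(0.25/0.0463) = 0.60821
  Q(4)·log₂(Q(4)/P(4)) = 0.25·log₂(0.25/0.0482) = 0.59371

D_KL(Q||P) = -0.46023 + 1.16459 + 0.60821 + 0.59371 = 1.90628 ≈ 1.9063 bits

These are NOT equal (difference: 0.5308 bits). KL divergence is asymmetric: D_KL(P||Q) ≠ D_KL(Q||P) in general.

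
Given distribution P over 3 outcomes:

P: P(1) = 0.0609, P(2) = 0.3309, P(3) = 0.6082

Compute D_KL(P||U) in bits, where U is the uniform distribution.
0.3748 bits

U(i) = 1/3 for all i

D_KL(P||U) = Σ P(x) log₂(P(x) / (1/3))
           = Σ P(x) log₂(P(x)) + log₂(3)
           = log₂(3) - H(P)

H(P) = -Σ P(x) log₂(P(x)):
  -P(1)·log₂(P(1)) = -(0.0609)·log₂(0.0609) = 0.24588
  -P(2)·log₂(P(2)) = -(0.3309)·log₂(0.3309) = 0.52796
  -P(3)·log₂(P(3)) = -(0.6082)·log₂(0.6082) = 0.43631
H(P) = 0.24588 + 0.52796 + 0.43631 = 1.21015 bits

log₂(3) = 1.58496 bits

D_KL(P||U) = 1.58496 - 1.21015 = 0.37481 ≈ 0.3748 bits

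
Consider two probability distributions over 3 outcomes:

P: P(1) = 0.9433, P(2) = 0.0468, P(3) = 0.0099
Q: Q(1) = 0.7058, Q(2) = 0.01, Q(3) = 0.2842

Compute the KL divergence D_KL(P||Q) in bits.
0.4510 bits

D_KL(P||Q) = Σ P(x) log₂(P(x)/Q(x))

Computing term by term:
  P(1)·log₂(P(1)/Q(1)) = 0.9433·log₂(0.9433/0.7058) = 0.39473
  P(2)·log₂(P(2)/Q(2)) = 0.0468·log₂(0.0468/0.01) = 0.10420
  P(3)·log₂(P(3)/Q(3)) = 0.0099·log₂(0.0099/0.2842) = -0.04795

D_KL(P||Q) = 0.39473 + 0.10420 - 0.04795 = 0.45098 ≈ 0.4510 bits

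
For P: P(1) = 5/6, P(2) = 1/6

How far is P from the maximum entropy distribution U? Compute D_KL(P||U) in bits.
0.3500 bits

U(i) = 1/2 for all i

D_KL(P||U) = Σ P(x) log₂(P(x) / (1/2))
           = Σ P(x) log₂(P(x)) + log₂(2)
           = log₂(2) - H(P)

H(P) = -Σ P(x) log₂(P(x)):
  -P(1)·log₂(P(1)) = -(5/6)·log₂(5/6) = 0.21920
  -P(2)·log₂(P(2)) = -(1/6)·log₂(1/6) = 0.43083
H(P) = 0.21920 + 0.43083 = 0.65003 bits

log₂(2) = 1.00000 bits

D_KL(P||U) = 1.00000 - 0.65003 = 0.34997 ≈ 0.3500 bits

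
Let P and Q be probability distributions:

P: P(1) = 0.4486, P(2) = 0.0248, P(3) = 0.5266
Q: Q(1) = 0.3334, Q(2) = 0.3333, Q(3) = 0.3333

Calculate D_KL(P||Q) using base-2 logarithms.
0.4466 bits

D_KL(P||Q) = Σ P(x) log₂(P(x)/Q(x))

Computing term by term:
  P(1)·log₂(P(1)/Q(1)) = 0.4486·log₂(0.4486/0.3334) = 0.19208
  P(2)·log₂(P(2)/Q(2)) = 0.0248·log₂(0.0248/0.3333) = -0.09296
  P(3)·log₂(P(3)/Q(3)) = 0.5266·log₂(0.5266/0.3333) = 0.34750

D_KL(P||Q) = 0.19208 - 0.09296 + 0.34750 = 0.44662 ≈ 0.4466 bits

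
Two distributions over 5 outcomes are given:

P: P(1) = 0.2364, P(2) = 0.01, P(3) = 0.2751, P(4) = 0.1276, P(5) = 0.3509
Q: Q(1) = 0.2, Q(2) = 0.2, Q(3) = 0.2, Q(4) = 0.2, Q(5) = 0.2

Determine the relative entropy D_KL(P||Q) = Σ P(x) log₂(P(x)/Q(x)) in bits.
0.3422 bits

D_KL(P||Q) = Σ P(x) log₂(P(x)/Q(x))

Computing term by term:
  P(1)·log₂(P(1)/Q(1)) = 0.2364·log₂(0.2364/0.2) = 0.05703
  P(2)·log₂(P(2)/Q(2)) = 0.01·log₂(0.01/0.2) = -0.04322
  P(3)·log₂(P(3)/Q(3)) = 0.2751·log₂(0.2751/0.2) = 0.12653
  P(4)·log₂(P(4)/Q(4)) = 0.1276·log₂(0.1276/0.2) = -0.08273
  P(5)·log₂(P(5)/Q(5)) = 0.3509·log₂(0.3509/0.2) = 0.28460

D_KL(P||Q) = 0.05703 - 0.04322 + 0.12653 - 0.08273 + 0.28460 = 0.34221 ≈ 0.3422 bits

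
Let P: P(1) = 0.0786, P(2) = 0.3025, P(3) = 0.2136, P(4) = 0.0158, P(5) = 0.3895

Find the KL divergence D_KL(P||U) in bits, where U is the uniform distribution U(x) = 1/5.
0.4116 bits

U(i) = 1/5 for all i

D_KL(P||U) = Σ P(x) log₂(P(x) / (1/5))
           = Σ P(x) log₂(P(x)) + log₂(5)
           = log₂(5) - H(P)

H(P) = -Σ P(x) log₂(P(x)):
  -P(1)·log₂(P(1)) = -(0.0786)·log₂(0.0786) = 0.28841
  -P(2)·log₂(P(2)) = -(0.3025)·log₂(0.3025) = 0.52181
  -P(3)·log₂(P(3)) = -(0.2136)·log₂(0.2136) = 0.47569
  -P(4)·log₂(P(4)) = -(0.0158)·log₂(0.0158) = 0.09455
  -P(5)·log₂(P(5)) = -(0.3895)·log₂(0.3895) = 0.52984
H(P) = 0.28841 + 0.52181 + 0.47569 + 0.09455 + 0.52984 = 1.91030 bits

log₂(5) = 2.32193 bits

D_KL(P||U) = 2.32193 - 1.91030 = 0.41163 ≈ 0.4116 bits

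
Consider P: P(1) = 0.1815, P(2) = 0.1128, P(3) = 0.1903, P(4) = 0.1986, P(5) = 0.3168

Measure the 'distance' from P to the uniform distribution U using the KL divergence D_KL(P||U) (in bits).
0.0759 bits

U(i) = 1/5 for all i

D_KL(P||U) = Σ P(x) log₂(P(x) / (1/5))
           = Σ P(x) log₂(P(x)) + log₂(5)
           = log₂(5) - H(P)

H(P) = -Σ P(x) log₂(P(x)):
  -P(1)·log₂(P(1)) = -(0.1815)·log₂(0.1815) = 0.44685
  -P(2)·log₂(P(2)) = -(0.1128)·log₂(0.1128) = 0.35511
  -P(3)·log₂(P(3)) = -(0.1903)·log₂(0.1903) = 0.45551
  -P(4)·log₂(P(4)) = -(0.1986)·log₂(0.1986) = 0.46315
  -P(5)·log₂(P(5)) = -(0.3168)·log₂(0.3168) = 0.52537
H(P) = 0.44685 + 0.35511 + 0.45551 + 0.46315 + 0.52537 = 2.24599 bits

log₂(5) = 2.32193 bits

D_KL(P||U) = 2.32193 - 2.24599 = 0.07594 ≈ 0.0759 bits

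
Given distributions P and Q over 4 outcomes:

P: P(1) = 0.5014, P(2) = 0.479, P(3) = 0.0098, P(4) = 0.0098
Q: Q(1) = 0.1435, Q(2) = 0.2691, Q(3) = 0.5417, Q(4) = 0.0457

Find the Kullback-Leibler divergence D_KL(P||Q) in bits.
1.2250 bits

D_KL(P||Q) = Σ P(x) log₂(P(x)/Q(x))

Computing term by term:
  P(1)·log₂(P(1)/Q(1)) = 0.5014·log₂(0.5014/0.1435) = 0.90498
  P(2)·log₂(P(2)/Q(2)) = 0.479·log₂(0.479/0.2691) = 0.39847
  P(3)·log₂(P(3)/Q(3)) = 0.0098·log₂(0.0098/0.5417) = -0.05673
  P(4)·log₂(P(4)/Q(4)) = 0.0098·log₂(0.0098/0.0457) = -0.02177

D_KL(P||Q) = 0.90498 + 0.39847 - 0.05673 - 0.02177 = 1.22495 ≈ 1.2250 bits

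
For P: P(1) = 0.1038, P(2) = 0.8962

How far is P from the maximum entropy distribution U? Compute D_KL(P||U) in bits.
0.5191 bits

U(i) = 1/2 for all i

D_KL(P||U) = Σ P(x) log₂(P(x) / (1/2))
           = Σ P(x) log₂(P(x)) + log₂(2)
           = log₂(2) - H(P)

H(P) = -Σ P(x) log₂(P(x)):
  -P(1)·log₂(P(1)) = -(0.1038)·log₂(0.1038) = 0.33923
  -P(2)·log₂(P(2)) = -(0.8962)·log₂(0.8962) = 0.14170
H(P) = 0.33923 + 0.14170 = 0.48093 bits

log₂(2) = 1.00000 bits

D_KL(P||U) = 1.00000 - 0.48093 = 0.51907 ≈ 0.5191 bits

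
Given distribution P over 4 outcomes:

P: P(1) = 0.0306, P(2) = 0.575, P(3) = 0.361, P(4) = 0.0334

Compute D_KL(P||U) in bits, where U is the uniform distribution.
0.6926 bits

U(i) = 1/4 for all i

D_KL(P||U) = Σ P(x) log₂(P(x) / (1/4))
           = Σ P(x) log₂(P(x)) + log₂(4)
           = log₂(4) - H(P)

H(P) = -Σ P(x) log₂(P(x)):
  -P(1)·log₂(P(1)) = -(0.0306)·log₂(0.0306) = 0.15393
  -P(2)·log₂(P(2)) = -(0.575)·log₂(0.575) = 0.45906
  -P(3)·log₂(P(3)) = -(0.361)·log₂(0.361) = 0.53064
  -P(4)·log₂(P(4)) = -(0.0334)·log₂(0.0334) = 0.16379
H(P) = 0.15393 + 0.45906 + 0.53064 + 0.16379 = 1.30742 bits

log₂(4) = 2.00000 bits

D_KL(P||U) = 2.00000 - 1.30742 = 0.69258 ≈ 0.6926 bits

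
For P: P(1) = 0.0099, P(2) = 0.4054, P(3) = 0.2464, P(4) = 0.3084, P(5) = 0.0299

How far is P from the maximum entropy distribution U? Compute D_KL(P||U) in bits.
0.5552 bits

U(i) = 1/5 for all i

D_KL(P||U) = Σ P(x) log₂(P(x) / (1/5))
           = Σ P(x) log₂(P(x)) + log₂(5)
           = log₂(5) - H(P)

H(P) = -Σ P(x) log₂(P(x)):
  -P(1)·log₂(P(1)) = -(0.0099)·log₂(0.0099) = 0.06592
  -P(2)·log₂(P(2)) = -(0.4054)·log₂(0.4054) = 0.52807
  -P(3)·log₂(P(3)) = -(0.2464)·log₂(0.2464) = 0.49796
  -P(4)·log₂(P(4)) = -(0.3084)·log₂(0.3084) = 0.52339
  -P(5)·log₂(P(5)) = -(0.0299)·log₂(0.0299) = 0.15140
H(P) = 0.06592 + 0.52807 + 0.49796 + 0.52339 + 0.15140 = 1.76674 bits

log₂(5) = 2.32193 bits

D_KL(P||U) = 2.32193 - 1.76674 = 0.55519 ≈ 0.5552 bits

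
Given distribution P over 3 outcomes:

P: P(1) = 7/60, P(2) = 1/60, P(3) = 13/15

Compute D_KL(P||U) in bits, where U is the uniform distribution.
0.9460 bits

U(i) = 1/3 for all i

D_KL(P||U) = Σ P(x) log₂(P(x) / (1/3))
           = Σ P(x) log₂(P(x)) + log₂(3)
           = log₂(3) - H(P)

H(P) = -Σ P(x) log₂(P(x)):
  -P(1)·log₂(P(1)) = -(7/60)·log₂(7/60) = 0.36161
  -P(2)·log₂(P(2)) = -(1/60)·log₂(1/60) = 0.09845
  -P(3)·log₂(P(3)) = -(13/15)·log₂(13/15) = 0.17892
H(P) = 0.36161 + 0.09845 + 0.17892 = 0.63898 bits

log₂(3) = 1.58496 bits

D_KL(P||U) = 1.58496 - 0.63898 = 0.94598 ≈ 0.9460 bits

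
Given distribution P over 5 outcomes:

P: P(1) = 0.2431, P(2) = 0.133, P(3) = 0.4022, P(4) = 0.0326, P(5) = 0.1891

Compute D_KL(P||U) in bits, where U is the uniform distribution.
0.2949 bits

U(i) = 1/5 for all i

D_KL(P||U) = Σ P(x) log₂(P(x) / (1/5))
           = Σ P(x) log₂(P(x)) + log₂(5)
           = log₂(5) - H(P)

H(P) = -Σ P(x) log₂(P(x)):
  -P(1)·log₂(P(1)) = -(0.2431)·log₂(0.2431) = 0.49602
  -P(2)·log₂(P(2)) = -(0.133)·log₂(0.133) = 0.38710
  -P(3)·log₂(P(3)) = -(0.4022)·log₂(0.4022) = 0.52850
  -P(4)·log₂(P(4)) = -(0.0326)·log₂(0.0326) = 0.16101
  -P(5)·log₂(P(5)) = -(0.1891)·log₂(0.1891) = 0.45437
H(P) = 0.49602 + 0.38710 + 0.52850 + 0.16101 + 0.45437 = 2.02700 bits

log₂(5) = 2.32193 bits

D_KL(P||U) = 2.32193 - 2.02700 = 0.29493 ≈ 0.2949 bits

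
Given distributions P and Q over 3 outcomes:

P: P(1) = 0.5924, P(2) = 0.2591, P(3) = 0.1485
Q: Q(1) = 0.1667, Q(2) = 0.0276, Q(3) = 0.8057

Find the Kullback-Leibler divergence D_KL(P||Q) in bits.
1.5585 bits

D_KL(P||Q) = Σ P(x) log₂(P(x)/Q(x))

Computing term by term:
  P(1)·log₂(P(1)/Q(1)) = 0.5924·log₂(0.5924/0.1667) = 1.08369
  P(2)·log₂(P(2)/Q(2)) = 0.2591·log₂(0.2591/0.0276) = 0.83709
  P(3)·log₂(P(3)/Q(3)) = 0.1485·log₂(0.1485/0.8057) = -0.36231

D_KL(P||Q) = 1.08369 + 0.83709 - 0.36231 = 1.55847 ≈ 1.5585 bits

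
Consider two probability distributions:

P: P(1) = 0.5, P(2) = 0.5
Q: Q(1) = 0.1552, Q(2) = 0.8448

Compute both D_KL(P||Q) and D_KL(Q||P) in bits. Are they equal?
D_KL(P||Q) = 0.4656 bits, D_KL(Q||P) = 0.3773 bits. No, they are not equal.

D_KL(P||Q) = Σ P(x) log₂(P(x)/Q(x))

Computing term by term:
  P(1)·log₂(P(1)/Q(1)) = 0.5·log₂(0.5/0.1552) = 0.84390
  P(2)·log₂(P(2)/Q(2)) = 0.5·log₂(0.5/0.8448) = -0.37834

D_KL(P||Q) = 0.84390 - 0.37834 = 0.46556 ≈ 0.4656 bits

D_KL(Q||P) = Σ Q(x) log₂(Q(x)/P(x))

Computing term by term:
  Q(1)·log₂(Q(1)/P(1)) = 0.1552·log₂(0.1552/0.5) = -0.26195
  Q(2)·log₂(Q(2)/P(2)) = 0.8448·log₂(0.8448/0.5) = 0.63924

D_KL(Q||P) = -0.26195 + 0.63924 = 0.37729 ≈ 0.3773 bits

These are NOT equal (difference: 0.0883 bits). KL divergence is asymmetric: D_KL(P||Q) ≠ D_KL(Q||P) in general.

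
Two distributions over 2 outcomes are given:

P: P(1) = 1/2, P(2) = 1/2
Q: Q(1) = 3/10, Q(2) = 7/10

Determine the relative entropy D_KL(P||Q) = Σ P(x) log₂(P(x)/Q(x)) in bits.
0.1258 bits

D_KL(P||Q) = Σ P(x) log₂(P(x)/Q(x))

Computing term by term:
  P(1)·log₂(P(1)/Q(1)) = (1/2)·log₂((1/2)/(3/10)) = 0.36848
  P(2)·log₂(P(2)/Q(2)) = (1/2)·log₂((1/2)/(7/10)) = -0.24271

D_KL(P||Q) = 0.36848 - 0.24271 = 0.12577 ≈ 0.1258 bits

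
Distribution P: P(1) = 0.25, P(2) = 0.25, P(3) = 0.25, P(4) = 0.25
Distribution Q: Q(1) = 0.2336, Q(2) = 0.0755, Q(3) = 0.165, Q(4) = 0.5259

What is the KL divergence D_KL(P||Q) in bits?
0.3380 bits

D_KL(P||Q) = Σ P(x) log₂(P(x)/Q(x))

Computing term by term:
  P(1)·log₂(P(1)/Q(1)) = 0.25·log₂(0.25/0.2336) = 0.02447
  P(2)·log₂(P(2)/Q(2)) = 0.25·log₂(0.25/0.0755) = 0.43184
  P(3)·log₂(P(3)/Q(3)) = 0.25·log₂(0.25/0.165) = 0.14987
  P(4)·log₂(P(4)/Q(4)) = 0.25·log₂(0.25/0.5259) = -0.26822

D_KL(P||Q) = 0.02447 + 0.43184 + 0.14987 - 0.26822 = 0.33796 ≈ 0.3380 bits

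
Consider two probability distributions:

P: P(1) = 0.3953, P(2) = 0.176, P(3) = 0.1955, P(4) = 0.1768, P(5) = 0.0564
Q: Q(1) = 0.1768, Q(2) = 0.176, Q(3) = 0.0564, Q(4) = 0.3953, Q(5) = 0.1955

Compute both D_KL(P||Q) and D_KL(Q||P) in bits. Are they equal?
D_KL(P||Q) = 0.5031 bits, D_KL(Q||P) = 0.5031 bits. Yes, in this case they are equal (although KL divergence is not symmetric in general).

D_KL(P||Q) = Σ P(x) log₂(P(x)/Q(x))

Computing term by term:
  P(1)·log₂(P(1)/Q(1)) = 0.3953·log₂(0.3953/0.1768) = 0.45888
  P(2)·log₂(P(2)/Q(2)) = 0.176·log₂(0.176/0.176) = 0.00000
  P(3)·log₂(P(3)/Q(3)) = 0.1955·log₂(0.1955/0.0564) = 0.35061
  P(4)·log₂(P(4)/Q(4)) = 0.1768·log₂(0.1768/0.3953) = -0.20523
  P(5)·log₂(P(5)/Q(5)) = 0.0564·log₂(0.0564/0.1955) = -0.10115

D_KL(P||Q) = 0.45888 + 0.00000 + 0.35061 - 0.20523 - 0.10115 = 0.50311 ≈ 0.5031 bits

D_KL(Q||P) = Σ Q(x) log₂(Q(x)/P(x))

Computing term by term:
  Q(1)·log₂(Q(1)/P(1)) = 0.1768·log₂(0.1768/0.3953) = -0.20523
  Q(2)·log₂(Q(2)/P(2)) = 0.176·log₂(0.176/0.176) = 0.00000
  Q(3)·log₂(Q(3)/P(3)) = 0.0564·log₂(0.0564/0.1955) = -0.10115
  Q(4)·log₂(Q(4)/P(4)) = 0.3953·log₂(0.3953/0.1768) = 0.45888
  Q(5)·log₂(Q(5)/P(5)) = 0.1955·log₂(0.1955/0.0564) = 0.35061

D_KL(Q||P) = -0.20523 + 0.00000 - 0.10115 + 0.45888 + 0.35061 = 0.50311 ≈ 0.5031 bits

These ARE equal here. Q is P with outcomes relabeled (Q(1) = P(4), Q(3) = P(5), Q(4) = P(1), Q(5) = P(3)) by a relabeling that is its own inverse, so the two sums contain exactly the same terms in a different order. This is a special case — KL divergence is not symmetric in general: D_KL(P||Q) ≠ D_KL(Q||P) for most P, Q.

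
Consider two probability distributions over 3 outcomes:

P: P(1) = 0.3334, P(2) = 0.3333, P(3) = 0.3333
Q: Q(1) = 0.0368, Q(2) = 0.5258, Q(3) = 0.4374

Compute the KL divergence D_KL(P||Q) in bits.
0.7101 bits

D_KL(P||Q) = Σ P(x) log₂(P(x)/Q(x))

Computing term by term:
  P(1)·log₂(P(1)/Q(1)) = 0.3334·log₂(0.3334/0.0368) = 1.06004
  P(2)·log₂(P(2)/Q(2)) = 0.3333·log₂(0.3333/0.5258) = -0.21921
  P(3)·log₂(P(3)/Q(3)) = 0.3333·log₂(0.3333/0.4374) = -0.13070

D_KL(P||Q) = 1.06004 - 0.21921 - 0.13070 = 0.71013 ≈ 0.7101 bits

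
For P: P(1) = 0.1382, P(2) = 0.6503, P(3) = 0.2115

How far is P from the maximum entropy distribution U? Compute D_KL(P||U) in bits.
0.3126 bits

U(i) = 1/3 for all i

D_KL(P||U) = Σ P(x) log₂(P(x) / (1/3))
           = Σ P(x) log₂(P(x)) + log₂(3)
           = log₂(3) - H(P)

H(P) = -Σ P(x) log₂(P(x)):
  -P(1)·log₂(P(1)) = -(0.1382)·log₂(0.1382) = 0.39458
  -P(2)·log₂(P(2)) = -(0.6503)·log₂(0.6503) = 0.40372
  -P(3)·log₂(P(3)) = -(0.2115)·log₂(0.2115) = 0.47403
H(P) = 0.39458 + 0.40372 + 0.47403 = 1.27233 bits

log₂(3) = 1.58496 bits

D_KL(P||U) = 1.58496 - 1.27233 = 0.31263 ≈ 0.3126 bits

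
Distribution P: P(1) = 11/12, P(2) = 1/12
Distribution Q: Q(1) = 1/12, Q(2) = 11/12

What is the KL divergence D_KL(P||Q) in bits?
2.8829 bits

D_KL(P||Q) = Σ P(x) log₂(P(x)/Q(x))

Computing term by term:
  P(1)·log₂(P(1)/Q(1)) = (11/12)·log₂((11/12)/(1/12)) = 3.17115
  P(2)·log₂(P(2)/Q(2)) = (1/12)·log₂((1/12)/(11/12)) = -0.28829

D_KL(P||Q) = 3.17115 - 0.28829 = 2.88286 ≈ 2.8829 bits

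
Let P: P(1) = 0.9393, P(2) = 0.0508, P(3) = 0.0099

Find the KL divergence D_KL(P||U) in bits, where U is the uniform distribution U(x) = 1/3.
1.2158 bits

U(i) = 1/3 for all i

D_KL(P||U) = Σ P(x) log₂(P(x) / (1/3))
           = Σ P(x) log₂(P(x)) + log₂(3)
           = log₂(3) - H(P)

H(P) = -Σ P(x) log₂(P(x)):
  -P(1)·log₂(P(1)) = -(0.9393)·log₂(0.9393) = 0.08486
  -P(2)·log₂(P(2)) = -(0.0508)·log₂(0.0508) = 0.21839
  -P(3)·log₂(P(3)) = -(0.0099)·log₂(0.0099) = 0.06592
H(P) = 0.08486 + 0.21839 + 0.06592 = 0.36917 bits

log₂(3) = 1.58496 bits

D_KL(P||U) = 1.58496 - 0.36917 = 1.21579 ≈ 1.2158 bits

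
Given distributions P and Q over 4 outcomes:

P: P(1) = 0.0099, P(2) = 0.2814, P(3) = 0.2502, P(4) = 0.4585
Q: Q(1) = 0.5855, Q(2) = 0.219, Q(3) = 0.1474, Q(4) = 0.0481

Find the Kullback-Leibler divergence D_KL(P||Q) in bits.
1.7259 bits

D_KL(P||Q) = Σ P(x) log₂(P(x)/Q(x))

Computing term by term:
  P(1)·log₂(P(1)/Q(1)) = 0.0099·log₂(0.0099/0.5855) = -0.05827
  P(2)·log₂(P(2)/Q(2)) = 0.2814·log₂(0.2814/0.219) = 0.10178
  P(3)·log₂(P(3)/Q(3)) = 0.2502·log₂(0.2502/0.1474) = 0.19099
  P(4)·log₂(P(4)/Q(4)) = 0.4585·log₂(0.4585/0.0481) = 1.49141

D_KL(P||Q) = -0.05827 + 0.10178 + 0.19099 + 1.49141 = 1.72591 ≈ 1.7259 bits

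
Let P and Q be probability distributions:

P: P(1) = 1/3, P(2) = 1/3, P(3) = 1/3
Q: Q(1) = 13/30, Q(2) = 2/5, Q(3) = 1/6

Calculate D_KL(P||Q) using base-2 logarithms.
0.1195 bits

D_KL(P||Q) = Σ P(x) log₂(P(x)/Q(x))

Computing term by term:
  P(1)·log₂(P(1)/Q(1)) = (1/3)·log₂((1/3)/(13/30)) = -0.12617
  P(2)·log₂(P(2)/Q(2)) = (1/3)·log₂((1/3)/(2/5)) = -0.08768
  P(3)·log₂(P(3)/Q(3)) = (1/3)·log₂((1/3)/(1/6)) = 0.33333

D_KL(P||Q) = -0.12617 - 0.08768 + 0.33333 = 0.11948 ≈ 0.1195 bits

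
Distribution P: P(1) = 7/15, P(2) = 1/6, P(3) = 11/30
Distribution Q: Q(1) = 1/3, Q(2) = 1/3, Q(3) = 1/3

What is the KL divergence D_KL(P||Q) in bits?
0.1103 bits

D_KL(P||Q) = Σ P(x) log₂(P(x)/Q(x))

Computing term by term:
  P(1)·log₂(P(1)/Q(1)) = (7/15)·log₂((7/15)/(1/3)) = 0.22653
  P(2)·log₂(P(2)/Q(2)) = (1/6)·log₂((1/6)/(1/3)) = -0.16667
  P(3)·log₂(P(3)/Q(3)) = (11/30)·log₂((11/30)/(1/3)) = 0.05042

D_KL(P||Q) = 0.22653 - 0.16667 + 0.05042 = 0.11028 ≈ 0.1103 bits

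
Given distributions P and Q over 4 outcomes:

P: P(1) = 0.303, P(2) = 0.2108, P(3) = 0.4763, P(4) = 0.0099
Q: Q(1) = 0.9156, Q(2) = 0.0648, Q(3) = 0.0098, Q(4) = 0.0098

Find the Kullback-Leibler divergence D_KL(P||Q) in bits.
2.5442 bits

D_KL(P||Q) = Σ P(x) log₂(P(x)/Q(x))

Computing term by term:
  P(1)·log₂(P(1)/Q(1)) = 0.303·log₂(0.303/0.9156) = -0.48341
  P(2)·log₂(P(2)/Q(2)) = 0.2108·log₂(0.2108/0.0648) = 0.35874
  P(3)·log₂(P(3)/Q(3)) = 0.4763·log₂(0.4763/0.0098) = 2.66868
  P(4)·log₂(P(4)/Q(4)) = 0.0099·log₂(0.0099/0.0098) = 0.00015

D_KL(P||Q) = -0.48341 + 0.35874 + 2.66868 + 0.00015 = 2.54416 ≈ 2.5442 bits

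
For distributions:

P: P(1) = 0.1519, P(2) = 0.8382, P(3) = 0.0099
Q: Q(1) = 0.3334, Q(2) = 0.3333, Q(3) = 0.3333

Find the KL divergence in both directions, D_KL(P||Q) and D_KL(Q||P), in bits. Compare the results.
D_KL(P||Q) = 0.8927 bits, D_KL(Q||P) = 1.6256 bits. D_KL(Q||P) is larger than D_KL(P||Q) by 0.7329 bits; the two directions differ.

D_KL(P||Q) = Σ P(x) log₂(P(x)/Q(x))

Computing term by term:
  P(1)·log₂(P(1)/Q(1)) = 0.1519·log₂(0.1519/0.3334) = -0.17227
  P(2)·log₂(P(2)/Q(2)) = 0.8382·log₂(0.8382/0.3333) = 1.11520
  P(3)·log₂(P(3)/Q(3)) = 0.0099·log₂(0.0099/0.3333) = -0.05023

D_KL(P||Q) = -0.17227 + 1.11520 - 0.05023 = 0.89270 ≈ 0.8927 bits

D_KL(Q||P) = Σ Q(x) log₂(Q(x)/P(x))

Computing term by term:
  Q(1)·log₂(Q(1)/P(1)) = 0.3334·log₂(0.3334/0.1519) = 0.37812
  Q(2)·log₂(Q(2)/P(2)) = 0.3333·log₂(0.3333/0.8382) = -0.44345
  Q(3)·log₂(Q(3)/P(3)) = 0.3333·log₂(0.3333/0.0099) = 1.69091

D_KL(Q||P) = 0.37812 - 0.44345 + 1.69091 = 1.62558 ≈ 1.6256 bits

These are NOT equal (difference: 0.7329 bits). KL divergence is asymmetric: D_KL(P||Q) ≠ D_KL(Q||P) in general.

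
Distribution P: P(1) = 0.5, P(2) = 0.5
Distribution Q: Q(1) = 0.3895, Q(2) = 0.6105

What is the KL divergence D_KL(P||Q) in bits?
0.0361 bits

D_KL(P||Q) = Σ P(x) log₂(P(x)/Q(x))

Computing term by term:
  P(1)·log₂(P(1)/Q(1)) = 0.5·log₂(0.5/0.3895) = 0.18015
  P(2)·log₂(P(2)/Q(2)) = 0.5·log₂(0.5/0.6105) = -0.14403

D_KL(P||Q) = 0.18015 - 0.14403 = 0.03612 ≈ 0.0361 bits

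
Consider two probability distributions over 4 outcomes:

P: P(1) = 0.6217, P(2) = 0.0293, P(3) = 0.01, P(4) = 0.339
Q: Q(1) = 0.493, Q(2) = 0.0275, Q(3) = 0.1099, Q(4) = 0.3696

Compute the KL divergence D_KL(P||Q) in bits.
0.1339 bits

D_KL(P||Q) = Σ P(x) log₂(P(x)/Q(x))

Computing term by term:
  P(1)·log₂(P(1)/Q(1)) = 0.6217·log₂(0.6217/0.493) = 0.20804
  P(2)·log₂(P(2)/Q(2)) = 0.0293·log₂(0.0293/0.0275) = 0.00268
  P(3)·log₂(P(3)/Q(3)) = 0.01·log₂(0.01/0.1099) = -0.03458
  P(4)·log₂(P(4)/Q(4)) = 0.339·log₂(0.339/0.3696) = -0.04227

D_KL(P||Q) = 0.20804 + 0.00268 - 0.03458 - 0.04227 = 0.13387 ≈ 0.1339 bits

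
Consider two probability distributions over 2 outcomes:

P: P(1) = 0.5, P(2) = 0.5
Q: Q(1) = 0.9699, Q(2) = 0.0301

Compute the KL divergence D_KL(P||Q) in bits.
1.5491 bits

D_KL(P||Q) = Σ P(x) log₂(P(x)/Q(x))

Computing term by term:
  P(1)·log₂(P(1)/Q(1)) = 0.5·log₂(0.5/0.9699) = -0.47795
  P(2)·log₂(P(2)/Q(2)) = 0.5·log₂(0.5/0.0301) = 2.02705

D_KL(P||Q) = -0.47795 + 2.02705 = 1.54910 ≈ 1.5491 bits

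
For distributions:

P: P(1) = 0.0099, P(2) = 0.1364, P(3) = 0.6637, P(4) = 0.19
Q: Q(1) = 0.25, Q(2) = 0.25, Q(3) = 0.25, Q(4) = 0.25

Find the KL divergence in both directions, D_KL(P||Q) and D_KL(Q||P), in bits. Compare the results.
D_KL(P||Q) = 0.6943 bits, D_KL(Q||P) = 1.1299 bits. D_KL(Q||P) is larger than D_KL(P||Q) by 0.4356 bits; the two directions differ.

D_KL(P||Q) = Σ P(x) log₂(P(x)/Q(x))

Computing term by term:
  P(1)·log₂(P(1)/Q(1)) = 0.0099·log₂(0.0099/0.25) = -0.04612
  P(2)·log₂(P(2)/Q(2)) = 0.1364·log₂(0.1364/0.25) = -0.11923
  P(3)·log₂(P(3)/Q(3)) = 0.6637·log₂(0.6637/0.25) = 0.93489
  P(4)·log₂(P(4)/Q(4)) = 0.19·log₂(0.19/0.25) = -0.07523

D_KL(P||Q) = -0.04612 - 0.11923 + 0.93489 - 0.07523 = 0.69431 ≈ 0.6943 bits

D_KL(Q||P) = Σ Q(x) log₂(Q(x)/P(x))

Computing term by term:
  Q(1)·log₂(Q(1)/P(1)) = 0.25·log₂(0.25/0.0099) = 1.16459
  Q(2)·log₂(Q(2)/P(2)) = 0.25·log₂(0.25/0.1364) = 0.21852
  Q(3)·log₂(Q(3)/P(3)) = 0.25·log₂(0.25/0.6637) = -0.35215
  Q(4)·log₂(Q(4)/P(4)) = 0.25·log₂(0.25/0.19) = 0.09898

D_KL(Q||P) = 1.16459 + 0.21852 - 0.35215 + 0.09898 = 1.12994 ≈ 1.1299 bits

These are NOT equal (difference: 0.4356 bits). KL divergence is asymmetric: D_KL(P||Q) ≠ D_KL(Q||P) in general.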